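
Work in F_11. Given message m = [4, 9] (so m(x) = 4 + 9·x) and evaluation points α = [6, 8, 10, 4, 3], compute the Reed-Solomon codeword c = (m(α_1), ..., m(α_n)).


c = [3, 10, 6, 7, 9]

Message polynomial: m(x) = 4 + 9·x (mod 11).
For each evaluation point α_i, compute m(α_i) mod 11:
  α_1 = 6: Horner steps 9 → 3, so m(6) = 3.
  α_2 = 8: Horner steps 9 → 10, so m(8) = 10.
  α_3 = 10: Horner steps 9 → 6, so m(10) = 6.
  α_4 = 4: Horner steps 9 → 7, so m(4) = 7.
  α_5 = 3: Horner steps 9 → 9, so m(3) = 9.
Codeword c = [3, 10, 6, 7, 9] ∈ F_11^5.


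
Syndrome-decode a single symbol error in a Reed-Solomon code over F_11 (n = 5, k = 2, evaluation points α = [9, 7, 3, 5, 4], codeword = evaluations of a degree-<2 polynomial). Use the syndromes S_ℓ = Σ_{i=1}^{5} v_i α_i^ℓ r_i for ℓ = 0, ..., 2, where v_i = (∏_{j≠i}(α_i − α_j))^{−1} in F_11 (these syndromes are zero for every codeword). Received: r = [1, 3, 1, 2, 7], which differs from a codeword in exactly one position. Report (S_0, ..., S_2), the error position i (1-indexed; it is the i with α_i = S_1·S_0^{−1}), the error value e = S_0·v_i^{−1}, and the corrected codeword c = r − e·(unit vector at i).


S = (7, 8, 6), error at position 1, error magnitude e = 8, c = [4, 3, 1, 2, 7].

Step 1: column multipliers v_i = (∏_{j≠i}(α_i − α_j))^{−1} mod 11.
  i = 1 (α = 9): (9−7)(9−3)(9−5)(9−4) = 2·6·4·5 = 240 ≡ 9, so v_1 = 9^{−1} = 5 (mod 11).
  i = 2 (α = 7): (7−9)(7−3)(7−5)(7−4) = (−2)·4·2·3 = −48 ≡ 7, so v_2 = 7^{−1} = 8 (mod 11).
  i = 3 (α = 3): (3−9)(3−7)(3−5)(3−4) = (−6)·(−4)·(−2)·(−1) = 48 ≡ 4, so v_3 = 4^{−1} = 3 (mod 11).
  i = 4 (α = 5): (5−9)(5−7)(5−3)(5−4) = (−4)·(−2)·2·1 = 16 ≡ 5, so v_4 = 5^{−1} = 9 (mod 11).
  i = 5 (α = 4): (4−9)(4−7)(4−3)(4−5) = (−5)·(−3)·1·(−1) = −15 ≡ 7, so v_5 = 7^{−1} = 8 (mod 11).
  v = [5, 8, 3, 9, 8].
Step 2: syndromes of r = [1, 3, 1, 2, 7] (all sums mod 11).
  S_0 = Σ v_i r_i = 5·1 + 8·3 + 3·1 + 9·2 + 8·7 = 106 ≡ 7.
  S_1 = Σ v_i α_i r_i = 5·9·1 + 8·7·3 + 3·3·1 + 9·5·2 + 8·4·7 = 536 ≡ 8.
  α_i^2 mod 11 = [4, 5, 9, 3, 5].
  S_2 = Σ v_i α_i^2 r_i = 5·4·1 + 8·5·3 + 3·9·1 + 9·3·2 + 8·5·7 = 501 ≡ 6.
  S = (7, 8, 6) ≠ 0, so r is not a codeword (an error is present).
Step 3: locate the error. For a single error e at position i, S_ℓ = v_i·e·α_i^ℓ, so α_err = S_1/S_0.
  S_0^{−1} = 7^{−1} = 8 (mod 11), so α_err = 8·8 = 64 ≡ 9 = α_1. Error position i = 1.
  Consistency check: S_2/S_1 = 6·7 = 42 ≡ 9 = α_err ✓ (single-error assumption holds).
Step 4: error magnitude e = S_0/v_1 = S_0·∏_{j≠1}(α_1 − α_j) = 7·9 = 63 ≡ 8 (mod 11).
Step 5: correct position 1: c_1 = r_1 − e = 1 − 8 ≡ 4 (mod 11). Hence c = [4, 3, 1, 2, 7].
  Check: interpolating c through the α_i gives m(x) = 5 + 6·x (degree < 2) with m(α_i) = c_i for every i, so c is indeed a codeword.


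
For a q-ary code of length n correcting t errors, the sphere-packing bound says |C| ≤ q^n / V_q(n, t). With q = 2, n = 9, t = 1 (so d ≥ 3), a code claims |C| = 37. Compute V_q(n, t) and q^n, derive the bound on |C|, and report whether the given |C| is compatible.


V_q(n, t) = 10, q^n = 512, Hamming bound = 51, |C| = 37 ≤ bound (satisfied).

Step 1: Compute V_q(n, t) = Σ_{j=0}^1 C(n, j) (q−1)^j.
  j = 0: C(9,0)·(1)^0 = 1·1 = 1.
  j = 1: C(9,1)·(1)^1 = 9·1 = 9.
  V_q(n, t) = 1 + 9 = 10.
Step 2: q^n = 2^9 = 512.
Step 3: Hamming bound ⌊q^n / V_q(n,t)⌋ = ⌊512/10⌋ = 51.
Step 4: Compare |C| = 37 to 51: satisfied.
The claimed |C| lies below the Hamming bound.


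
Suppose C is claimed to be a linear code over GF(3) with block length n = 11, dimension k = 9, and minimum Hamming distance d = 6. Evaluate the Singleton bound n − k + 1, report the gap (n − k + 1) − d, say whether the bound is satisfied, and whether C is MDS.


Singleton RHS = n − k + 1 = 3, slack = -3, bound violated (no such code; not MDS).

Singleton bound: d ≤ n − k + 1.
Here n = 11, k = 9, so n − k + 1 = 3.
Given d = 6, check d ≤ 3: NO.
Slack = (n − k + 1) − d = -3.
The slack is negative: d = 6 exceeds n − k + 1 = 3 by 3, so the Singleton bound is violated and no linear [11, 9, 6]_3 code can exist. In particular it is not MDS (MDS requires d = n − k + 1 exactly).
Description: the claimed parameters are [11, 9, 6]_3; such a code would be impossible (violates the Singleton bound).


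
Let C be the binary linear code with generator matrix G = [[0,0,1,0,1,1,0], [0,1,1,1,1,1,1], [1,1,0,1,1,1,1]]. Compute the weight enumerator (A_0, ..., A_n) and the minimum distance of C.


Weight distribution: A_0 = 1, A_2 = 1, A_3 = 3, A_5 = 1, A_6 = 2. Minimum distance d = 2.

Enumerate all 2^3 = 8 messages m ∈ F_2^3.
For each, compute codeword c = mG in F_2^7, then tally its weight.
  m = 000 → c = 0000000, weight = 0.
  m = 100 → c = 0010110, weight = 3.
  m = 010 → c = 0111111, weight = 6.
  m = 110 → c = 0101001, weight = 3.
  m = 001 → c = 1101111, weight = 6.
  m = 101 → c = 1111001, weight = 5.
  m = 011 → c = 1010000, weight = 2.
  m = 111 → c = 1000110, weight = 3.
Tally weights:
  weight 0: 1 codewords.
  weight 2: 1 codewords.
  weight 3: 3 codewords.
  weight 5: 1 codewords.
  weight 6: 2 codewords.
Minimum distance d = smallest w > 0 with A_w > 0 = 2.
Sanity: Σ A_w = 8 = 2^3 = 8 ✓.


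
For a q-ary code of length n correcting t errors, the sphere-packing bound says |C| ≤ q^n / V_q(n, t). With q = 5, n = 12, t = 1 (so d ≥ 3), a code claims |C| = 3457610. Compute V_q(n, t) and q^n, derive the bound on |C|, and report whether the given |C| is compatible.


V_q(n, t) = 49, q^n = 244140625, Hamming bound = 4982461, |C| = 3457610 ≤ bound (satisfied).

Step 1: Compute V_q(n, t) = Σ_{j=0}^1 C(n, j) (q−1)^j.
  j = 0: C(12,0)·(4)^0 = 1·1 = 1.
  j = 1: C(12,1)·(4)^1 = 12·4 = 48.
  V_q(n, t) = 1 + 48 = 49.
Step 2: q^n = 5^12 = 244140625.
Step 3: Hamming bound ⌊q^n / V_q(n,t)⌋ = ⌊244140625/49⌋ = 4982461.
Step 4: Compare |C| = 3457610 to 4982461: satisfied.
The claimed |C| lies below the Hamming bound.


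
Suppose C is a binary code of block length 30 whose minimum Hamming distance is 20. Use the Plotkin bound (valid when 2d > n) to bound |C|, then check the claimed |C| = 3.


Plotkin bound M ≤ 4; given |C| = 3 ≤ bound (satisfied).

Check applicability: 2d = 40, n = 30.
2d − n = 10 > 0, so Plotkin applies.
Compute d/(2d−n) = 20/10 ≈ 2.0000.
⌊d/(2d−n)⌋ = 2.
Plotkin bound: M ≤ 2·2 = 4.
Given |C| = 3, check: satisfied.
This |C| is below the Plotkin bound.


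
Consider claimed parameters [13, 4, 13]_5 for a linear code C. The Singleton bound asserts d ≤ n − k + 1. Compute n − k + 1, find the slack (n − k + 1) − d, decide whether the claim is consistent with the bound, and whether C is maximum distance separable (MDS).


Singleton RHS = n − k + 1 = 10, slack = -3, bound violated (no such code; not MDS).

Singleton bound: d ≤ n − k + 1.
Here n = 13, k = 4, so n − k + 1 = 10.
Given d = 13, check d ≤ 10: NO.
Slack = (n − k + 1) − d = -3.
The slack is negative: d = 13 exceeds n − k + 1 = 10 by 3, so the Singleton bound is violated and no linear [13, 4, 13]_5 code can exist. In particular it is not MDS (MDS requires d = n − k + 1 exactly).
Description: the claimed parameters are [13, 4, 13]_5; such a code would be impossible (violates the Singleton bound).


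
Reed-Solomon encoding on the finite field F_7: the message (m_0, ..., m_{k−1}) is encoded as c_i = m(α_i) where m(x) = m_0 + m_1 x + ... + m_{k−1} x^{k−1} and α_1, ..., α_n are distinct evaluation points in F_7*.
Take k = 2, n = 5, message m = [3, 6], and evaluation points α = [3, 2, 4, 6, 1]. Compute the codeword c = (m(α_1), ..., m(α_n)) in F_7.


c = [0, 1, 6, 4, 2]

Message polynomial: m(x) = 3 + 6·x (mod 7).
For each evaluation point α_i, compute m(α_i) mod 7:
  α_1 = 3: Horner steps 6 → 0, so m(3) = 0.
  α_2 = 2: Horner steps 6 → 1, so m(2) = 1.
  α_3 = 4: Horner steps 6 → 6, so m(4) = 6.
  α_4 = 6: Horner steps 6 → 4, so m(6) = 4.
  α_5 = 1: Horner steps 6 → 2, so m(1) = 2.
Codeword c = [0, 1, 6, 4, 2] ∈ F_7^5.


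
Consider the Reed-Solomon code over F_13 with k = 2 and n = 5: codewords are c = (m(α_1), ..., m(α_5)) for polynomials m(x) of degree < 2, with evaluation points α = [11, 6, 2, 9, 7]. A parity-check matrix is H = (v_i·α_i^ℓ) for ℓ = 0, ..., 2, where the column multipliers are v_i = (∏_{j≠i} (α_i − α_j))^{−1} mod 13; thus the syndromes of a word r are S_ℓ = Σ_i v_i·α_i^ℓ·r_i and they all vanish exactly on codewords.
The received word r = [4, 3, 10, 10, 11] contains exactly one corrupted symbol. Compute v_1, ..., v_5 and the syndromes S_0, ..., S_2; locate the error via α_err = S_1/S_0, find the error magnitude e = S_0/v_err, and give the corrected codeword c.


S = (5, 6, 2), error at position 4, error magnitude e = 9, c = [4, 3, 10, 1, 11].

Step 1: column multipliers v_i = (∏_{j≠i}(α_i − α_j))^{−1} mod 13.
  i = 1 (α = 11): (11−6)(11−2)(11−9)(11−7) = 5·9·2·4 = 360 ≡ 9, so v_1 = 9^{−1} = 3 (mod 13).
  i = 2 (α = 6): (6−11)(6−2)(6−9)(6−7) = (−5)·4·(−3)·(−1) = −60 ≡ 5, so v_2 = 5^{−1} = 8 (mod 13).
  i = 3 (α = 2): (2−11)(2−6)(2−9)(2−7) = (−9)·(−4)·(−7)·(−5) = 1260 ≡ 12, so v_3 = 12^{−1} = 12 (mod 13).
  i = 4 (α = 9): (9−11)(9−6)(9−2)(9−7) = (−2)·3·7·2 = −84 ≡ 7, so v_4 = 7^{−1} = 2 (mod 13).
  i = 5 (α = 7): (7−11)(7−6)(7−2)(7−9) = (−4)·1·5·(−2) = 40 ≡ 1, so v_5 = 1^{−1} = 1 (mod 13).
  v = [3, 8, 12, 2, 1].
Step 2: syndromes of r = [4, 3, 10, 10, 11] (all sums mod 13).
  S_0 = Σ v_i r_i = 3·4 + 8·3 + 12·10 + 2·10 + 1·11 = 187 ≡ 5.
  S_1 = Σ v_i α_i r_i = 3·11·4 + 8·6·3 + 12·2·10 + 2·9·10 + 1·7·11 = 773 ≡ 6.
  α_i^2 mod 13 = [4, 10, 4, 3, 10].
  S_2 = Σ v_i α_i^2 r_i = 3·4·4 + 8·10·3 + 12·4·10 + 2·3·10 + 1·10·11 = 938 ≡ 2.
  S = (5, 6, 2) ≠ 0, so r is not a codeword (an error is present).
Step 3: locate the error. For a single error e at position i, S_ℓ = v_i·e·α_i^ℓ, so α_err = S_1/S_0.
  S_0^{−1} = 5^{−1} = 8 (mod 13), so α_err = 6·8 = 48 ≡ 9 = α_4. Error position i = 4.
  Consistency check: S_2/S_1 = 2·11 = 22 ≡ 9 = α_err ✓ (single-error assumption holds).
Step 4: error magnitude e = S_0/v_4 = S_0·∏_{j≠4}(α_4 − α_j) = 5·7 = 35 ≡ 9 (mod 13).
Step 5: correct position 4: c_4 = r_4 − e = 10 − 9 ≡ 1 (mod 13). Hence c = [4, 3, 10, 1, 11].
  Check: interpolating c through the α_i gives m(x) = 7 + 8·x (degree < 2) with m(α_i) = c_i for every i, so c is indeed a codeword.


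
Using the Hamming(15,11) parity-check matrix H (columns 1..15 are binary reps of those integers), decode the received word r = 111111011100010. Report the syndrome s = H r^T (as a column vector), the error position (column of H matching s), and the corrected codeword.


s = (0, 0, 1, 0)^T, error position = 2, corrected codeword c = 101111011100010

Compute s = H r^T mod 2 one row at a time:
  s_1 = 1 + 1 + 1 + 0 + 0 + 0 + 1 + 0 = 4 ≡ 0 (mod 2).
  s_2 = 1 + 1 + 1 + 0 + 0 + 0 + 1 + 0 = 4 ≡ 0 (mod 2).
  s_3 = 1 + 1 + 1 + 0 + 1 + 0 + 1 + 0 = 5 ≡ 1 (mod 2).
  s_4 = 1 + 1 + 1 + 0 + 1 + 0 + 0 + 0 = 4 ≡ 0 (mod 2).
s = (0, 0, 1, 0)^T — this equals column 2 of H (binary 0010), so error is at position 2.
Correct: flip bit 2 of r = 111111011100010 to get c = 101111011100010.


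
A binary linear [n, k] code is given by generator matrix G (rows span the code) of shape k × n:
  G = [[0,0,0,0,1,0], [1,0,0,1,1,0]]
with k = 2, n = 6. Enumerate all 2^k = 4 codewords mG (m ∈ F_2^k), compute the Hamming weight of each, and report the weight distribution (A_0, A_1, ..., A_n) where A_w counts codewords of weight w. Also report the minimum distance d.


Weight distribution: A_0 = 1, A_1 = 1, A_2 = 1, A_3 = 1. Minimum distance d = 1.

Enumerate all 2^2 = 4 messages m ∈ F_2^2.
For each, compute codeword c = mG in F_2^6, then tally its weight.
  m = 00 → c = 000000, weight = 0.
  m = 10 → c = 000010, weight = 1.
  m = 01 → c = 100110, weight = 3.
  m = 11 → c = 100100, weight = 2.
Tally weights:
  weight 0: 1 codewords.
  weight 1: 1 codewords.
  weight 2: 1 codewords.
  weight 3: 1 codewords.
Minimum distance d = smallest w > 0 with A_w > 0 = 1.
Sanity: Σ A_w = 4 = 2^2 = 4 ✓.


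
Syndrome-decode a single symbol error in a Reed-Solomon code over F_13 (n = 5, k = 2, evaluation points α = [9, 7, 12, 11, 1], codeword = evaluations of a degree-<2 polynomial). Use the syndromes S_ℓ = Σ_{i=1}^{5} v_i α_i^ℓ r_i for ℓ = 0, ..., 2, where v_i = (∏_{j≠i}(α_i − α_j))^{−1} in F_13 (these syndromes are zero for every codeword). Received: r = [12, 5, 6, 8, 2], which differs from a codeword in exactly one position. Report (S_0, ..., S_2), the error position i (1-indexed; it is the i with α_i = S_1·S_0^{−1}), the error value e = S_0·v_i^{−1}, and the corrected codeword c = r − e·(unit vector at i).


S = (4, 2, 1), error at position 2, error magnitude e = 2, c = [12, 3, 6, 8, 2].

Step 1: column multipliers v_i = (∏_{j≠i}(α_i − α_j))^{−1} mod 13.
  i = 1 (α = 9): (9−7)(9−12)(9−11)(9−1) = 2·(−3)·(−2)·8 = 96 ≡ 5, so v_1 = 5^{−1} = 8 (mod 13).
  i = 2 (α = 7): (7−9)(7−12)(7−11)(7−1) = (−2)·(−5)·(−4)·6 = −240 ≡ 7, so v_2 = 7^{−1} = 2 (mod 13).
  i = 3 (α = 12): (12−9)(12−7)(12−11)(12−1) = 3·5·1·11 = 165 ≡ 9, so v_3 = 9^{−1} = 3 (mod 13).
  i = 4 (α = 11): (11−9)(11−7)(11−12)(11−1) = 2·4·(−1)·10 = −80 ≡ 11, so v_4 = 11^{−1} = 6 (mod 13).
  i = 5 (α = 1): (1−9)(1−7)(1−12)(1−11) = (−8)·(−6)·(−11)·(−10) = 5280 ≡ 2, so v_5 = 2^{−1} = 7 (mod 13).
  v = [8, 2, 3, 6, 7].
Step 2: syndromes of r = [12, 5, 6, 8, 2] (all sums mod 13).
  S_0 = Σ v_i r_i = 8·12 + 2·5 + 3·6 + 6·8 + 7·2 = 186 ≡ 4.
  S_1 = Σ v_i α_i r_i = 8·9·12 + 2·7·5 + 3·12·6 + 6·11·8 + 7·1·2 = 1692 ≡ 2.
  α_i^2 mod 13 = [3, 10, 1, 4, 1].
  S_2 = Σ v_i α_i^2 r_i = 8·3·12 + 2·10·5 + 3·1·6 + 6·4·8 + 7·1·2 = 612 ≡ 1.
  S = (4, 2, 1) ≠ 0, so r is not a codeword (an error is present).
Step 3: locate the error. For a single error e at position i, S_ℓ = v_i·e·α_i^ℓ, so α_err = S_1/S_0.
  S_0^{−1} = 4^{−1} = 10 (mod 13), so α_err = 2·10 = 20 ≡ 7 = α_2. Error position i = 2.
  Consistency check: S_2/S_1 = 1·7 = 7 ≡ 7 = α_err ✓ (single-error assumption holds).
Step 4: error magnitude e = S_0/v_2 = S_0·∏_{j≠2}(α_2 − α_j) = 4·7 = 28 ≡ 2 (mod 13).
Step 5: correct position 2: c_2 = r_2 − e = 5 − 2 ≡ 3 (mod 13). Hence c = [12, 3, 6, 8, 2].
  Check: interpolating c through the α_i gives m(x) = 4 + 11·x (degree < 2) with m(α_i) = c_i for every i, so c is indeed a codeword.


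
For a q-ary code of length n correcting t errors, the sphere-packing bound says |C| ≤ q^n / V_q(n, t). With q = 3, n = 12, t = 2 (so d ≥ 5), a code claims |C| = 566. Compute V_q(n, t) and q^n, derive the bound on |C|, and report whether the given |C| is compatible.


V_q(n, t) = 289, q^n = 531441, Hamming bound = 1838, |C| = 566 ≤ bound (satisfied).

Step 1: Compute V_q(n, t) = Σ_{j=0}^2 C(n, j) (q−1)^j.
  j = 0: C(12,0)·(2)^0 = 1·1 = 1.
  j = 1: C(12,1)·(2)^1 = 12·2 = 24.
  j = 2: C(12,2)·(2)^2 = 66·4 = 264.
  V_q(n, t) = 1 + 24 + 264 = 289.
Step 2: q^n = 3^12 = 531441.
Step 3: Hamming bound ⌊q^n / V_q(n,t)⌋ = ⌊531441/289⌋ = 1838.
Step 4: Compare |C| = 566 to 1838: satisfied.
The claimed |C| lies below the Hamming bound.


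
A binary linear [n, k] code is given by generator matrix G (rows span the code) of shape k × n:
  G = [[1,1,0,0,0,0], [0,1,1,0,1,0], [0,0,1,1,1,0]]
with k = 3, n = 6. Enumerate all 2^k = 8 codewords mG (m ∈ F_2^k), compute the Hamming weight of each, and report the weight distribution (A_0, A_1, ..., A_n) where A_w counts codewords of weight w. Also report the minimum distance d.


Weight distribution: A_0 = 1, A_2 = 3, A_3 = 3, A_5 = 1. Minimum distance d = 2.

Enumerate all 2^3 = 8 messages m ∈ F_2^3.
For each, compute codeword c = mG in F_2^6, then tally its weight.
  m = 000 → c = 000000, weight = 0.
  m = 100 → c = 110000, weight = 2.
  m = 010 → c = 011010, weight = 3.
  m = 110 → c = 101010, weight = 3.
  m = 001 → c = 001110, weight = 3.
  m = 101 → c = 111110, weight = 5.
  m = 011 → c = 010100, weight = 2.
  m = 111 → c = 100100, weight = 2.
Tally weights:
  weight 0: 1 codewords.
  weight 2: 3 codewords.
  weight 3: 3 codewords.
  weight 5: 1 codewords.
Minimum distance d = smallest w > 0 with A_w > 0 = 2.
Sanity: Σ A_w = 8 = 2^3 = 8 ✓.


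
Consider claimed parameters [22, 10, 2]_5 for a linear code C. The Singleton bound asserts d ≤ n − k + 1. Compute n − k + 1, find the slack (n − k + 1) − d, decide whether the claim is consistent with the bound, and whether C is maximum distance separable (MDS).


Singleton RHS = n − k + 1 = 13, slack = 11, bound satisfied, not MDS.

Singleton bound: d ≤ n − k + 1.
Here n = 22, k = 10, so n − k + 1 = 13.
Given d = 2, check d ≤ 13: YES.
Slack = (n − k + 1) − d = 11.
The code is NOT MDS (slack = 11 > 0).
Description: the claimed parameters are [22, 10, 2]_5; such a code would be non-MDS.


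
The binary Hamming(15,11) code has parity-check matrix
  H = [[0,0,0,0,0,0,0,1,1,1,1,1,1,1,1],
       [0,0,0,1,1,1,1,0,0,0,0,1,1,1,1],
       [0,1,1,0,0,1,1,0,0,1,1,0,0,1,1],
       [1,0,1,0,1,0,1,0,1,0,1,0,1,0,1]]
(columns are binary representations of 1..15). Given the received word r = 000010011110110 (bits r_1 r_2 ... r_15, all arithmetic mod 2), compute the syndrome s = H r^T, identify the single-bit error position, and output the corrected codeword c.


s = (0, 1, 1, 0)^T, error position = 6, corrected codeword c = 000011011110110

Compute s = H r^T mod 2 one row at a time:
  s_1 = 1 + 1 + 1 + 1 + 0 + 1 + 1 + 0 = 6 ≡ 0 (mod 2).
  s_2 = 0 + 1 + 0 + 0 + 0 + 1 + 1 + 0 = 3 ≡ 1 (mod 2).
  s_3 = 0 + 0 + 0 + 0 + 1 + 1 + 1 + 0 = 3 ≡ 1 (mod 2).
  s_4 = 0 + 0 + 1 + 0 + 1 + 1 + 1 + 0 = 4 ≡ 0 (mod 2).
s = (0, 1, 1, 0)^T — this equals column 6 of H (binary 0110), so error is at position 6.
Correct: flip bit 6 of r = 000010011110110 to get c = 000011011110110.


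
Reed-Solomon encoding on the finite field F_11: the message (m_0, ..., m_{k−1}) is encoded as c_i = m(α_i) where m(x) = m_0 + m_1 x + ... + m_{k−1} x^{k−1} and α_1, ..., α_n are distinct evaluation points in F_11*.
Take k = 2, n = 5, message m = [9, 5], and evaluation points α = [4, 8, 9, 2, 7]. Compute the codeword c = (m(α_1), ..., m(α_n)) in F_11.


c = [7, 5, 10, 8, 0]

Message polynomial: m(x) = 9 + 5·x (mod 11).
For each evaluation point α_i, compute m(α_i) mod 11:
  α_1 = 4: Horner steps 5 → 7, so m(4) = 7.
  α_2 = 8: Horner steps 5 → 5, so m(8) = 5.
  α_3 = 9: Horner steps 5 → 10, so m(9) = 10.
  α_4 = 2: Horner steps 5 → 8, so m(2) = 8.
  α_5 = 7: Horner steps 5 → 0, so m(7) = 0.
Codeword c = [7, 5, 10, 8, 0] ∈ F_11^5.


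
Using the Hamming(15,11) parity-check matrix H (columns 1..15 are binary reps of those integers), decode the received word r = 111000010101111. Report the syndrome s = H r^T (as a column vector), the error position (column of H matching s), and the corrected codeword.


s = (0, 0, 1, 0)^T, error position = 2, corrected codeword c = 101000010101111

Compute s = H r^T mod 2 one row at a time:
  s_1 = 1 + 0 + 1 + 0 + 1 + 1 + 1 + 1 = 6 ≡ 0 (mod 2).
  s_2 = 0 + 0 + 0 + 0 + 1 + 1 + 1 + 1 = 4 ≡ 0 (mod 2).
  s_3 = 1 + 1 + 0 + 0 + 1 + 0 + 1 + 1 = 5 ≡ 1 (mod 2).
  s_4 = 1 + 1 + 0 + 0 + 0 + 0 + 1 + 1 = 4 ≡ 0 (mod 2).
s = (0, 0, 1, 0)^T — this equals column 2 of H (binary 0010), so error is at position 2.
Correct: flip bit 2 of r = 111000010101111 to get c = 101000010101111.


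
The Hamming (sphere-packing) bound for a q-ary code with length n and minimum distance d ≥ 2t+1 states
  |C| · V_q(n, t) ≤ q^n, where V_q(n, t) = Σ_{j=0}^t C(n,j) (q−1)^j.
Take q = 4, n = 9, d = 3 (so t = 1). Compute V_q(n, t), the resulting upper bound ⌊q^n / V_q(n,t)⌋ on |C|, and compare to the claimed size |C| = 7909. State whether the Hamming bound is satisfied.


V_q(n, t) = 28, q^n = 262144, Hamming bound = 9362, |C| = 7909 ≤ bound (satisfied).

Step 1: Compute V_q(n, t) = Σ_{j=0}^1 C(n, j) (q−1)^j.
  j = 0: C(9,0)·(3)^0 = 1·1 = 1.
  j = 1: C(9,1)·(3)^1 = 9·3 = 27.
  V_q(n, t) = 1 + 27 = 28.
Step 2: q^n = 4^9 = 262144.
Step 3: Hamming bound ⌊q^n / V_q(n,t)⌋ = ⌊262144/28⌋ = 9362.
Step 4: Compare |C| = 7909 to 9362: satisfied.
The claimed |C| lies below the Hamming bound.


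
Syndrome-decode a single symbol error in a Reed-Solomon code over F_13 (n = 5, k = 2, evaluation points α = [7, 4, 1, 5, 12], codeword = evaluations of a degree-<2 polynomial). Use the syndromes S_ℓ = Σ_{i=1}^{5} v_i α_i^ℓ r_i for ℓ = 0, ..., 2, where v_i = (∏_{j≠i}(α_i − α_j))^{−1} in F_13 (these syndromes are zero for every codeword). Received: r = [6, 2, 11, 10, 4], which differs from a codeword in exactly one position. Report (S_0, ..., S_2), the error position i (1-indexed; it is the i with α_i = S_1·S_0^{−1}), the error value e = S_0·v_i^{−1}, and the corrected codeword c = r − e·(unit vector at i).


S = (6, 4, 7), error at position 4, error magnitude e = 11, c = [6, 2, 11, 12, 4].

Step 1: column multipliers v_i = (∏_{j≠i}(α_i − α_j))^{−1} mod 13.
  i = 1 (α = 7): (7−4)(7−1)(7−5)(7−12) = 3·6·2·(−5) = −180 ≡ 2, so v_1 = 2^{−1} = 7 (mod 13).
  i = 2 (α = 4): (4−7)(4−1)(4−5)(4−12) = (−3)·3·(−1)·(−8) = −72 ≡ 6, so v_2 = 6^{−1} = 11 (mod 13).
  i = 3 (α = 1): (1−7)(1−4)(1−5)(1−12) = (−6)·(−3)·(−4)·(−11) = 792 ≡ 12, so v_3 = 12^{−1} = 12 (mod 13).
  i = 4 (α = 5): (5−7)(5−4)(5−1)(5−12) = (−2)·1·4·(−7) = 56 ≡ 4, so v_4 = 4^{−1} = 10 (mod 13).
  i = 5 (α = 12): (12−7)(12−4)(12−1)(12−5) = 5·8·11·7 = 3080 ≡ 12, so v_5 = 12^{−1} = 12 (mod 13).
  v = [7, 11, 12, 10, 12].
Step 2: syndromes of r = [6, 2, 11, 10, 4] (all sums mod 13).
  S_0 = Σ v_i r_i = 7·6 + 11·2 + 12·11 + 10·10 + 12·4 = 344 ≡ 6.
  S_1 = Σ v_i α_i r_i = 7·7·6 + 11·4·2 + 12·1·11 + 10·5·10 + 12·12·4 = 1590 ≡ 4.
  α_i^2 mod 13 = [10, 3, 1, 12, 1].
  S_2 = Σ v_i α_i^2 r_i = 7·10·6 + 11·3·2 + 12·1·11 + 10·12·10 + 12·1·4 = 1866 ≡ 7.
  S = (6, 4, 7) ≠ 0, so r is not a codeword (an error is present).
Step 3: locate the error. For a single error e at position i, S_ℓ = v_i·e·α_i^ℓ, so α_err = S_1/S_0.
  S_0^{−1} = 6^{−1} = 11 (mod 13), so α_err = 4·11 = 44 ≡ 5 = α_4. Error position i = 4.
  Consistency check: S_2/S_1 = 7·10 = 70 ≡ 5 = α_err ✓ (single-error assumption holds).
Step 4: error magnitude e = S_0/v_4 = S_0·∏_{j≠4}(α_4 − α_j) = 6·4 = 24 ≡ 11 (mod 13).
Step 5: correct position 4: c_4 = r_4 − e = 10 − 11 ≡ 12 (mod 13). Hence c = [6, 2, 11, 12, 4].
  Check: interpolating c through the α_i gives m(x) = 1 + 10·x (degree < 2) with m(α_i) = c_i for every i, so c is indeed a codeword.


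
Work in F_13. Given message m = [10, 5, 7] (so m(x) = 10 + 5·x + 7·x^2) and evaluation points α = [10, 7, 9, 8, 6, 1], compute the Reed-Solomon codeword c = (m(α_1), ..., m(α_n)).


c = [6, 11, 11, 4, 6, 9]

Message polynomial: m(x) = 10 + 5·x + 7·x^2 (mod 13).
For each evaluation point α_i, compute m(α_i) mod 13:
  α_1 = 10: Horner steps 7 → 10 → 6, so m(10) = 6.
  α_2 = 7: Horner steps 7 → 2 → 11, so m(7) = 11.
  α_3 = 9: Horner steps 7 → 3 → 11, so m(9) = 11.
  α_4 = 8: Horner steps 7 → 9 → 4, so m(8) = 4.
  α_5 = 6: Horner steps 7 → 8 → 6, so m(6) = 6.
  α_6 = 1: Horner steps 7 → 12 → 9, so m(1) = 9.
Codeword c = [6, 11, 11, 4, 6, 9] ∈ F_13^6.


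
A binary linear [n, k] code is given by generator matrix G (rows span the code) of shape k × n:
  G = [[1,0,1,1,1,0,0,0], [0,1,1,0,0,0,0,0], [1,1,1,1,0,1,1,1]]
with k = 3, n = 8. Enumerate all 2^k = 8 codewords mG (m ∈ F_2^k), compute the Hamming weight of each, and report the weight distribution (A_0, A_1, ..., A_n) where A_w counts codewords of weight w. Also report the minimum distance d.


Weight distribution: A_0 = 1, A_2 = 1, A_4 = 2, A_5 = 3, A_7 = 1. Minimum distance d = 2.

Enumerate all 2^3 = 8 messages m ∈ F_2^3.
For each, compute codeword c = mG in F_2^8, then tally its weight.
  m = 000 → c = 00000000, weight = 0.
  m = 100 → c = 10111000, weight = 4.
  m = 010 → c = 01100000, weight = 2.
  m = 110 → c = 11011000, weight = 4.
  m = 001 → c = 11110111, weight = 7.
  m = 101 → c = 01001111, weight = 5.
  m = 011 → c = 10010111, weight = 5.
  m = 111 → c = 00101111, weight = 5.
Tally weights:
  weight 0: 1 codewords.
  weight 2: 1 codewords.
  weight 4: 2 codewords.
  weight 5: 3 codewords.
  weight 7: 1 codewords.
Minimum distance d = smallest w > 0 with A_w > 0 = 2.
Sanity: Σ A_w = 8 = 2^3 = 8 ✓.


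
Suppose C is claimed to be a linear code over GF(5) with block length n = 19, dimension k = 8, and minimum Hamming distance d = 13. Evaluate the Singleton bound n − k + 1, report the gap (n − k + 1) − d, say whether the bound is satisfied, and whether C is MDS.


Singleton RHS = n − k + 1 = 12, slack = -1, bound violated (no such code; not MDS).

Singleton bound: d ≤ n − k + 1.
Here n = 19, k = 8, so n − k + 1 = 12.
Given d = 13, check d ≤ 12: NO.
Slack = (n − k + 1) − d = -1.
The slack is negative: d = 13 exceeds n − k + 1 = 12 by 1, so the Singleton bound is violated and no linear [19, 8, 13]_5 code can exist. In particular it is not MDS (MDS requires d = n − k + 1 exactly).
Description: the claimed parameters are [19, 8, 13]_5; such a code would be impossible (violates the Singleton bound).


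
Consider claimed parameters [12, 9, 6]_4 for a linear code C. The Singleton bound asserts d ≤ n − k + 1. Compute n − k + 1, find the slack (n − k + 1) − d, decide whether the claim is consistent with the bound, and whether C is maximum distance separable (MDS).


Singleton RHS = n − k + 1 = 4, slack = -2, bound violated (no such code; not MDS).

Singleton bound: d ≤ n − k + 1.
Here n = 12, k = 9, so n − k + 1 = 4.
Given d = 6, check d ≤ 4: NO.
Slack = (n − k + 1) − d = -2.
The slack is negative: d = 6 exceeds n − k + 1 = 4 by 2, so the Singleton bound is violated and no linear [12, 9, 6]_4 code can exist. In particular it is not MDS (MDS requires d = n − k + 1 exactly).
Description: the claimed parameters are [12, 9, 6]_4; such a code would be impossible (violates the Singleton bound).


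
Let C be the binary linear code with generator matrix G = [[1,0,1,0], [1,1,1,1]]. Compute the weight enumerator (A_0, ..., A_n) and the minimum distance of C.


Weight distribution: A_0 = 1, A_2 = 2, A_4 = 1. Minimum distance d = 2.

Enumerate all 2^2 = 4 messages m ∈ F_2^2.
For each, compute codeword c = mG in F_2^4, then tally its weight.
  m = 00 → c = 0000, weight = 0.
  m = 10 → c = 1010, weight = 2.
  m = 01 → c = 1111, weight = 4.
  m = 11 → c = 0101, weight = 2.
Tally weights:
  weight 0: 1 codewords.
  weight 2: 2 codewords.
  weight 4: 1 codewords.
Minimum distance d = smallest w > 0 with A_w > 0 = 2.
Sanity: Σ A_w = 4 = 2^2 = 4 ✓.


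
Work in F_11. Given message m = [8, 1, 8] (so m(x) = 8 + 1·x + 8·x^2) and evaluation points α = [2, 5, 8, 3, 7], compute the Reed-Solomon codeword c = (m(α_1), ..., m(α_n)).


c = [9, 4, 0, 6, 0]

Message polynomial: m(x) = 8 + 1·x + 8·x^2 (mod 11).
For each evaluation point α_i, compute m(α_i) mod 11:
  α_1 = 2: Horner steps 8 → 6 → 9, so m(2) = 9.
  α_2 = 5: Horner steps 8 → 8 → 4, so m(5) = 4.
  α_3 = 8: Horner steps 8 → 10 → 0, so m(8) = 0.
  α_4 = 3: Horner steps 8 → 3 → 6, so m(3) = 6.
  α_5 = 7: Horner steps 8 → 2 → 0, so m(7) = 0.
Codeword c = [9, 4, 0, 6, 0] ∈ F_11^5.


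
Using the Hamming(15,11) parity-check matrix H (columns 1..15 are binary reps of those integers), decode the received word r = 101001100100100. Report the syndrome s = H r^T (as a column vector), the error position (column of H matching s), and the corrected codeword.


s = (0, 1, 0, 0)^T, error position = 4, corrected codeword c = 101101100100100

Compute s = H r^T mod 2 one row at a time:
  s_1 = 0 + 0 + 1 + 0 + 0 + 1 + 0 + 0 = 2 ≡ 0 (mod 2).
  s_2 = 0 + 0 + 1 + 1 + 0 + 1 + 0 + 0 = 3 ≡ 1 (mod 2).
  s_3 = 0 + 1 + 1 + 1 + 1 + 0 + 0 + 0 = 4 ≡ 0 (mod 2).
  s_4 = 1 + 1 + 0 + 1 + 0 + 0 + 1 + 0 = 4 ≡ 0 (mod 2).
s = (0, 1, 0, 0)^T — this equals column 4 of H (binary 0100), so error is at position 4.
Correct: flip bit 4 of r = 101001100100100 to get c = 101101100100100.


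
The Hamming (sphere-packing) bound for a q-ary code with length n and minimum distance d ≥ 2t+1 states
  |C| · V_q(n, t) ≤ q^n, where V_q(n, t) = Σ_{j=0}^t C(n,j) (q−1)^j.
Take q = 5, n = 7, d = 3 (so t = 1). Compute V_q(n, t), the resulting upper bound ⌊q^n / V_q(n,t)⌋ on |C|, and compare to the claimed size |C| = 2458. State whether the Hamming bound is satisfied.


V_q(n, t) = 29, q^n = 78125, Hamming bound = 2693, |C| = 2458 ≤ bound (satisfied).

Step 1: Compute V_q(n, t) = Σ_{j=0}^1 C(n, j) (q−1)^j.
  j = 0: C(7,0)·(4)^0 = 1·1 = 1.
  j = 1: C(7,1)·(4)^1 = 7·4 = 28.
  V_q(n, t) = 1 + 28 = 29.
Step 2: q^n = 5^7 = 78125.
Step 3: Hamming bound ⌊q^n / V_q(n,t)⌋ = ⌊78125/29⌋ = 2693.
Step 4: Compare |C| = 2458 to 2693: satisfied.
The claimed |C| lies below the Hamming bound.


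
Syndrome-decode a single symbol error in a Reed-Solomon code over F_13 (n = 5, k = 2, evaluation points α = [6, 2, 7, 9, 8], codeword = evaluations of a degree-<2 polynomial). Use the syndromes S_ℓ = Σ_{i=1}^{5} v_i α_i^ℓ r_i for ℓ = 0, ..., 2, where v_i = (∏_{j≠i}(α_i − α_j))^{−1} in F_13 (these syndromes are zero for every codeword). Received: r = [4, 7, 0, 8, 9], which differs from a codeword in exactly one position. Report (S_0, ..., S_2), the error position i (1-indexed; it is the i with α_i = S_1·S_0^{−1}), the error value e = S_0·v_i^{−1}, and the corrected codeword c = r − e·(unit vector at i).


S = (1, 9, 3), error at position 4, error magnitude e = 3, c = [4, 7, 0, 5, 9].

Step 1: column multipliers v_i = (∏_{j≠i}(α_i − α_j))^{−1} mod 13.
  i = 1 (α = 6): (6−2)(6−7)(6−9)(6−8) = 4·(−1)·(−3)·(−2) = −24 ≡ 2, so v_1 = 2^{−1} = 7 (mod 13).
  i = 2 (α = 2): (2−6)(2−7)(2−9)(2−8) = (−4)·(−5)·(−7)·(−6) = 840 ≡ 8, so v_2 = 8^{−1} = 5 (mod 13).
  i = 3 (α = 7): (7−6)(7−2)(7−9)(7−8) = 1·5·(−2)·(−1) = 10 ≡ 10, so v_3 = 10^{−1} = 4 (mod 13).
  i = 4 (α = 9): (9−6)(9−2)(9−7)(9−8) = 3·7·2·1 = 42 ≡ 3, so v_4 = 3^{−1} = 9 (mod 13).
  i = 5 (α = 8): (8−6)(8−2)(8−7)(8−9) = 2·6·1·(−1) = −12 ≡ 1, so v_5 = 1^{−1} = 1 (mod 13).
  v = [7, 5, 4, 9, 1].
Step 2: syndromes of r = [4, 7, 0, 8, 9] (all sums mod 13).
  S_0 = Σ v_i r_i = 7·4 + 5·7 + 4·0 + 9·8 + 1·9 = 144 ≡ 1.
  S_1 = Σ v_i α_i r_i = 7·6·4 + 5·2·7 + 4·7·0 + 9·9·8 + 1·8·9 = 958 ≡ 9.
  α_i^2 mod 13 = [10, 4, 10, 3, 12].
  S_2 = Σ v_i α_i^2 r_i = 7·10·4 + 5·4·7 + 4·10·0 + 9·3·8 + 1·12·9 = 744 ≡ 3.
  S = (1, 9, 3) ≠ 0, so r is not a codeword (an error is present).
Step 3: locate the error. For a single error e at position i, S_ℓ = v_i·e·α_i^ℓ, so α_err = S_1/S_0.
  S_0^{−1} = 1^{−1} = 1 (mod 13), so α_err = 9·1 = 9 ≡ 9 = α_4. Error position i = 4.
  Consistency check: S_2/S_1 = 3·3 = 9 ≡ 9 = α_err ✓ (single-error assumption holds).
Step 4: error magnitude e = S_0/v_4 = S_0·∏_{j≠4}(α_4 − α_j) = 1·3 = 3 ≡ 3 (mod 13).
Step 5: correct position 4: c_4 = r_4 − e = 8 − 3 ≡ 5 (mod 13). Hence c = [4, 7, 0, 5, 9].
  Check: interpolating c through the α_i gives m(x) = 2 + 9·x (degree < 2) with m(α_i) = c_i for every i, so c is indeed a codeword.


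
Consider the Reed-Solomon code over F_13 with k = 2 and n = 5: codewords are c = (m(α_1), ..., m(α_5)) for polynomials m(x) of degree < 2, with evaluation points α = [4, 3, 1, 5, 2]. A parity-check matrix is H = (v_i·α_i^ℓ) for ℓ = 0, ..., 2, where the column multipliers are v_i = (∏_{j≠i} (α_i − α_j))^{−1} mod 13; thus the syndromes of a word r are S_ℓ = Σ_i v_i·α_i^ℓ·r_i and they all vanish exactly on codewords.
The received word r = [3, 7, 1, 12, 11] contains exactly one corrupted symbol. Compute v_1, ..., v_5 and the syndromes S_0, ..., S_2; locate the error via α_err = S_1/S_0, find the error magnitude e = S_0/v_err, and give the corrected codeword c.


S = (7, 7, 7), error at position 3, error magnitude e = 12, c = [3, 7, 2, 12, 11].

Step 1: column multipliers v_i = (∏_{j≠i}(α_i − α_j))^{−1} mod 13.
  i = 1 (α = 4): (4−3)(4−1)(4−5)(4−2) = 1·3·(−1)·2 = −6 ≡ 7, so v_1 = 7^{−1} = 2 (mod 13).
  i = 2 (α = 3): (3−4)(3−1)(3−5)(3−2) = (−1)·2·(−2)·1 = 4 ≡ 4, so v_2 = 4^{−1} = 10 (mod 13).
  i = 3 (α = 1): (1−4)(1−3)(1−5)(1−2) = (−3)·(−2)·(−4)·(−1) = 24 ≡ 11, so v_3 = 11^{−1} = 6 (mod 13).
  i = 4 (α = 5): (5−4)(5−3)(5−1)(5−2) = 1·2·4·3 = 24 ≡ 11, so v_4 = 11^{−1} = 6 (mod 13).
  i = 5 (α = 2): (2−4)(2−3)(2−1)(2−5) = (−2)·(−1)·1·(−3) = −6 ≡ 7, so v_5 = 7^{−1} = 2 (mod 13).
  v = [2, 10, 6, 6, 2].
Step 2: syndromes of r = [3, 7, 1, 12, 11] (all sums mod 13).
  S_0 = Σ v_i r_i = 2·3 + 10·7 + 6·1 + 6·12 + 2·11 = 176 ≡ 7.
  S_1 = Σ v_i α_i r_i = 2·4·3 + 10·3·7 + 6·1·1 + 6·5·12 + 2·2·11 = 644 ≡ 7.
  α_i^2 mod 13 = [3, 9, 1, 12, 4].
  S_2 = Σ v_i α_i^2 r_i = 2·3·3 + 10·9·7 + 6·1·1 + 6·12·12 + 2·4·11 = 1606 ≡ 7.
  S = (7, 7, 7) ≠ 0, so r is not a codeword (an error is present).
Step 3: locate the error. For a single error e at position i, S_ℓ = v_i·e·α_i^ℓ, so α_err = S_1/S_0.
  S_0^{−1} = 7^{−1} = 2 (mod 13), so α_err = 7·2 = 14 ≡ 1 = α_3. Error position i = 3.
  Consistency check: S_2/S_1 = 7·2 = 14 ≡ 1 = α_err ✓ (single-error assumption holds).
Step 4: error magnitude e = S_0/v_3 = S_0·∏_{j≠3}(α_3 − α_j) = 7·11 = 77 ≡ 12 (mod 13).
Step 5: correct position 3: c_3 = r_3 − e = 1 − 12 ≡ 2 (mod 13). Hence c = [3, 7, 2, 12, 11].
  Check: interpolating c through the α_i gives m(x) = 6 + 9·x (degree < 2) with m(α_i) = c_i for every i, so c is indeed a codeword.


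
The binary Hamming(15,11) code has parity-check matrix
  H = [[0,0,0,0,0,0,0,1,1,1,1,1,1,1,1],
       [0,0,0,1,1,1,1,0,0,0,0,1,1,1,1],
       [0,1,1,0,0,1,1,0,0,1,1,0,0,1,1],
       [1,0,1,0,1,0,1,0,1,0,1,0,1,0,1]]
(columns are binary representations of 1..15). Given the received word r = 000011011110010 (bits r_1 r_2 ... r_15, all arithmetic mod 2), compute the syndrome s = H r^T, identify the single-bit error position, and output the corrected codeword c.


s = (1, 1, 0, 1)^T, error position = 13, corrected codeword c = 000011011110110

Compute s = H r^T mod 2 one row at a time:
  s_1 = 1 + 1 + 1 + 1 + 0 + 0 + 1 + 0 = 5 ≡ 1 (mod 2).
  s_2 = 0 + 1 + 1 + 0 + 0 + 0 + 1 + 0 = 3 ≡ 1 (mod 2).
  s_3 = 0 + 0 + 1 + 0 + 1 + 1 + 1 + 0 = 4 ≡ 0 (mod 2).
  s_4 = 0 + 0 + 1 + 0 + 1 + 1 + 0 + 0 = 3 ≡ 1 (mod 2).
s = (1, 1, 0, 1)^T — this equals column 13 of H (binary 1101), so error is at position 13.
Correct: flip bit 13 of r = 000011011110010 to get c = 000011011110110.


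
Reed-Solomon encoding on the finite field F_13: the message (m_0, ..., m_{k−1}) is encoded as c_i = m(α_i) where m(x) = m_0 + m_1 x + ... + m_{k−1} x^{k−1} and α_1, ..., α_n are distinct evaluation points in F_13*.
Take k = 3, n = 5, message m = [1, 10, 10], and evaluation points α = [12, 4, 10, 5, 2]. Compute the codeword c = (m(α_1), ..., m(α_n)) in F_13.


c = [1, 6, 9, 2, 9]

Message polynomial: m(x) = 1 + 10·x + 10·x^2 (mod 13).
For each evaluation point α_i, compute m(α_i) mod 13:
  α_1 = 12: Horner steps 10 → 0 → 1, so m(12) = 1.
  α_2 = 4: Horner steps 10 → 11 → 6, so m(4) = 6.
  α_3 = 10: Horner steps 10 → 6 → 9, so m(10) = 9.
  α_4 = 5: Horner steps 10 → 8 → 2, so m(5) = 2.
  α_5 = 2: Horner steps 10 → 4 → 9, so m(2) = 9.
Codeword c = [1, 6, 9, 2, 9] ∈ F_13^5.


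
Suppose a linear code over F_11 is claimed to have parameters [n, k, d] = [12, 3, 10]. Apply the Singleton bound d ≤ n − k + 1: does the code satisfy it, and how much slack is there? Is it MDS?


Singleton RHS = n − k + 1 = 10, slack = 0, bound satisfied, MDS.

Singleton bound: d ≤ n − k + 1.
Here n = 12, k = 3, so n − k + 1 = 10.
Given d = 10, check d ≤ 10: YES.
Slack = (n − k + 1) − d = 0.
The code is MDS (slack = 0).
Description: the claimed parameters are [12, 3, 10]_11; such a code would be MDS (meets Singleton bound).


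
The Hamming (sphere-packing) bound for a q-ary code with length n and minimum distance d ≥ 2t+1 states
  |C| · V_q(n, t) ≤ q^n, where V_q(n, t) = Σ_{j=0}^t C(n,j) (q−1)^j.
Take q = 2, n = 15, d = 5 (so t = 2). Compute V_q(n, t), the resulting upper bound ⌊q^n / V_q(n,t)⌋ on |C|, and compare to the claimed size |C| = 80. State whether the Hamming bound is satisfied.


V_q(n, t) = 121, q^n = 32768, Hamming bound = 270, |C| = 80 ≤ bound (satisfied).

Step 1: Compute V_q(n, t) = Σ_{j=0}^2 C(n, j) (q−1)^j.
  j = 0: C(15,0)·(1)^0 = 1·1 = 1.
  j = 1: C(15,1)·(1)^1 = 15·1 = 15.
  j = 2: C(15,2)·(1)^2 = 105·1 = 105.
  V_q(n, t) = 1 + 15 + 105 = 121.
Step 2: q^n = 2^15 = 32768.
Step 3: Hamming bound ⌊q^n / V_q(n,t)⌋ = ⌊32768/121⌋ = 270.
Step 4: Compare |C| = 80 to 270: satisfied.
The claimed |C| lies below the Hamming bound.


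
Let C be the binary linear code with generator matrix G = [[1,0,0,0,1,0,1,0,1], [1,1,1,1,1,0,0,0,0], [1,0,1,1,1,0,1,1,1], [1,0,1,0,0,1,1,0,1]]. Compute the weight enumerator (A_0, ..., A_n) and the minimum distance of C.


Weight distribution: A_0 = 1, A_3 = 2, A_4 = 5, A_5 = 4, A_6 = 2, A_7 = 2. Minimum distance d = 3.

Enumerate all 2^4 = 16 messages m ∈ F_2^4.
For each, compute codeword c = mG in F_2^9, then tally its weight.
  m = 0000 → c = 000000000, weight = 0.
  m = 1000 → c = 100010101, weight = 4.
  m = 0100 → c = 111110000, weight = 5.
  m = 1100 → c = 011100101, weight = 5.
  m = 0010 → c = 101110111, weight = 7.
  m = 1010 → c = 001100010, weight = 3.
  m = 0110 → c = 010000111, weight = 4.
  m = 1110 → c = 110010010, weight = 4.
  m = 0001 → c = 101001101, weight = 5.
  m = 1001 → c = 001011000, weight = 3.
  m = 0101 → c = 010111101, weight = 6.
  m = 1101 → c = 110101000, weight = 4.
  m = 0011 → c = 000111010, weight = 4.
  m = 1011 → c = 100101111, weight = 6.
  m = 0111 → c = 111001010, weight = 5.
  m = 1111 → c = 011011111, weight = 7.
Tally weights:
  weight 0: 1 codewords.
  weight 3: 2 codewords.
  weight 4: 5 codewords.
  weight 5: 4 codewords.
  weight 6: 2 codewords.
  weight 7: 2 codewords.
Minimum distance d = smallest w > 0 with A_w > 0 = 3.
Sanity: Σ A_w = 16 = 2^4 = 16 ✓.


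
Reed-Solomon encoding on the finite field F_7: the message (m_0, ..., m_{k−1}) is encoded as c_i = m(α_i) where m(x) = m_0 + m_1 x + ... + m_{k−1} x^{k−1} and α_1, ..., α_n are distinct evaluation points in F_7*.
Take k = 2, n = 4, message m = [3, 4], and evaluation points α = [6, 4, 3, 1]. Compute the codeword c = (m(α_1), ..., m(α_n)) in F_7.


c = [6, 5, 1, 0]

Message polynomial: m(x) = 3 + 4·x (mod 7).
For each evaluation point α_i, compute m(α_i) mod 7:
  α_1 = 6: Horner steps 4 → 6, so m(6) = 6.
  α_2 = 4: Horner steps 4 → 5, so m(4) = 5.
  α_3 = 3: Horner steps 4 → 1, so m(3) = 1.
  α_4 = 1: Horner steps 4 → 0, so m(1) = 0.
Codeword c = [6, 5, 1, 0] ∈ F_7^4.


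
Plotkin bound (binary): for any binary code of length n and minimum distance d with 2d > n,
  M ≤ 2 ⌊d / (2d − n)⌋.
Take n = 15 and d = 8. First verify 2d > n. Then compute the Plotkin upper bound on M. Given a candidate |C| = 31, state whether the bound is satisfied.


Plotkin bound M ≤ 16; given |C| = 31 > bound (violated).

Check applicability: 2d = 16, n = 15.
2d − n = 1 > 0, so Plotkin applies.
Compute d/(2d−n) = 8/1 ≈ 8.0000.
⌊d/(2d−n)⌋ = 8.
Plotkin bound: M ≤ 2·8 = 16.
Given |C| = 31, check: VIOLATED.
This |C| is above the Plotkin bound, so no binary code with n = 15, d = 8 and 31 codewords exists.
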